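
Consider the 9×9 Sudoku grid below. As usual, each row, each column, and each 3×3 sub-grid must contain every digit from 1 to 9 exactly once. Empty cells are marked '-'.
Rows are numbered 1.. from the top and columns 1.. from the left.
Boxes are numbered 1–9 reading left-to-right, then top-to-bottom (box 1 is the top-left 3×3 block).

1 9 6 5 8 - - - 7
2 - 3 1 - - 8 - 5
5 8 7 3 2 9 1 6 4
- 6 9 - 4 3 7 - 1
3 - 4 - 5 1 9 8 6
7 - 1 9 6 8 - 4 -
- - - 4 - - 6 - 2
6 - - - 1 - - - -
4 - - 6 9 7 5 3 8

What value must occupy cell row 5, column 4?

7

Cell row 5, column 4 itself could take any of {2, 7} by direct elimination.
Consider where 7 can go in column 4.
row 4, column 4 is out (row 4 already has a 7).
row 8, column 4 is out (box 8 already has a 7).
So the only cell in column 4 that can hold 7 is row 5, column 4.
Therefore row 5, column 4 = 7.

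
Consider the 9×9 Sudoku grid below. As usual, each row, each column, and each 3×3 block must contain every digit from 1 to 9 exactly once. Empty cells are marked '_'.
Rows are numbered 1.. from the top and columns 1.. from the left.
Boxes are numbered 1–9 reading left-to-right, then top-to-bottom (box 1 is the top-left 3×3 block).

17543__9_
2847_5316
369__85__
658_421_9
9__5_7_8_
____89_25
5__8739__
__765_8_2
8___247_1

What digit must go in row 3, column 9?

7

Cell row 3, column 9 itself could take any of {4, 7} by direct elimination.
Consider where 7 can go in column 9.
row 1, column 9 is out (row 1 already has a 7).
row 5, column 9 is out (row 5 already has a 7).
row 7, column 9 is out (row 7 already has a 7).
So the only cell in column 9 that can hold 7 is row 3, column 9.
Therefore row 3, column 9 = 7.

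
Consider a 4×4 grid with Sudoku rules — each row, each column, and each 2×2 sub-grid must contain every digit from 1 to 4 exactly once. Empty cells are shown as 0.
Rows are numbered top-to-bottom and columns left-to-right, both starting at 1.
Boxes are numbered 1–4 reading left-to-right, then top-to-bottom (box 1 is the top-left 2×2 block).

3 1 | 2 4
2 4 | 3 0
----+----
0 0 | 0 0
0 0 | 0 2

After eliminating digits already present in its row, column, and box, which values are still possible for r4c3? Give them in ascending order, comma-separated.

1,4

Row 4 already contains {2}.
Column 3 already contains {2, 3}.
Its 2×2 block (box 4) already contains {2}.
Removing those from 1–4 leaves {1, 4} as the candidates for r4c3.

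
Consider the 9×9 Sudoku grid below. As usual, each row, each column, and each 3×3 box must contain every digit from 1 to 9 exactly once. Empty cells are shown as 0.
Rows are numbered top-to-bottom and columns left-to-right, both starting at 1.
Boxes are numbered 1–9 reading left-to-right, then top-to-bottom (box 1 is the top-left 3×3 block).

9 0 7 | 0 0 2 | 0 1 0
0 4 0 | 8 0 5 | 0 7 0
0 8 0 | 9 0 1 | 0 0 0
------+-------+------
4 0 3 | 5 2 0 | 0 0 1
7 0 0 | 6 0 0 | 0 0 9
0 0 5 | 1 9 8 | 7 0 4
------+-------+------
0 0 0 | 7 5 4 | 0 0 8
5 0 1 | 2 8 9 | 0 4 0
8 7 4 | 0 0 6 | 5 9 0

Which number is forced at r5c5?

Cell r5c5 itself could take any of {3, 4} by direct elimination.
Consider where 4 can go in box 5.
r4c6 is out (row 4 already has a 4).
r5c6 is out (column 6 already has a 4).
So the only cell in box 5 that can hold 4 is r5c5.
Therefore r5c5 = 4.

4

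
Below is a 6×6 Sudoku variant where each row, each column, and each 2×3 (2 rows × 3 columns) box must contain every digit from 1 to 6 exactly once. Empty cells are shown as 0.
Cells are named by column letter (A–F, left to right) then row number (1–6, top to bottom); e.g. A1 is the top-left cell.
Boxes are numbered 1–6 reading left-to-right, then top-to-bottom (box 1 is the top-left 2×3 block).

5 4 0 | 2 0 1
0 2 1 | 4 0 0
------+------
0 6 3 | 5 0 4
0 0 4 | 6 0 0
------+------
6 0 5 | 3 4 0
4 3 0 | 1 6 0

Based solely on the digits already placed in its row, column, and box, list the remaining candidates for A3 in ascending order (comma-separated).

1,2

Row 3 already contains {3, 4, 5, 6}.
Column A already contains {4, 5, 6}.
Its 2×3 block (box 3) already contains {3, 4, 6}.
Removing those from 1–6 leaves {1, 2} as the candidates for A3.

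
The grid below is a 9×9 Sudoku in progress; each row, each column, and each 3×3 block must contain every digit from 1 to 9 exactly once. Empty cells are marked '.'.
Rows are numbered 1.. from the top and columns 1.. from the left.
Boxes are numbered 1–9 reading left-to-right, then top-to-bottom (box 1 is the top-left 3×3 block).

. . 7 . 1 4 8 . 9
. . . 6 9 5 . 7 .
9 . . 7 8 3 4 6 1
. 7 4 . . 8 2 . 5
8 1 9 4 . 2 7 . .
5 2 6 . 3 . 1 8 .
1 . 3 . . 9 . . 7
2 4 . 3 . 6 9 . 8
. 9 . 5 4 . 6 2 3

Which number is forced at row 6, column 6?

Row 6 already contains {1, 2, 3, 5, 6, 8}.
Column 6 already contains {2, 3, 4, 5, 6, 8, 9}.
Its 3×3 block (box 5) already contains {2, 3, 4, 8}.
The only value from 1–9 not eliminated is 7, so row 6, column 6 = 7.

7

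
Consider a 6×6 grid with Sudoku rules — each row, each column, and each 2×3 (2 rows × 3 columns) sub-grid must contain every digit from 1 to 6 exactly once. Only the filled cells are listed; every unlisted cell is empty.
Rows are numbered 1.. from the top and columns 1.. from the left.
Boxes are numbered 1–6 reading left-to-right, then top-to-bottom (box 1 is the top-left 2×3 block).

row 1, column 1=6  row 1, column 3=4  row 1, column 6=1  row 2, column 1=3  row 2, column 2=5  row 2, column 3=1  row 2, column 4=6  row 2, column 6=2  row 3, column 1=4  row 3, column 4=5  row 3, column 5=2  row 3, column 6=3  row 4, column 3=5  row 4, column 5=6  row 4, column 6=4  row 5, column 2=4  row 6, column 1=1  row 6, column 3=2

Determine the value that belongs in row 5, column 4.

2

Cell row 5, column 4 itself could take any of {1, 2, 3} by direct elimination.
Consider where 2 can go in row 5.
row 5, column 1 is out (box 5 already has a 2).
row 5, column 3 is out (column 3 already has a 2).
row 5, column 5 is out (column 5 already has a 2).
row 5, column 6 is out (column 6 already has a 2).
So the only cell in row 5 that can hold 2 is row 5, column 4.
Therefore row 5, column 4 = 2.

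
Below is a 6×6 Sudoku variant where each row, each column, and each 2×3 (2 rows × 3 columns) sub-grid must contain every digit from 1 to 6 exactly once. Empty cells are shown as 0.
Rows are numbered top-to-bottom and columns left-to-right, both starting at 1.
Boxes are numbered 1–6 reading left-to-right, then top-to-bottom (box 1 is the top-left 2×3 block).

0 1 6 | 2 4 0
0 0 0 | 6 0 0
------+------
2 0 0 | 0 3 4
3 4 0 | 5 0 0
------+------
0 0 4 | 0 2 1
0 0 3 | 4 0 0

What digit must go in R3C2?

Cell R3C2 itself could take any of {5, 6} by direct elimination.
Consider where 6 can go in box 3.
R3C3 is out (column 3 already has a 6).
R4C3 is out (column 3 already has a 6).
So the only cell in box 3 that can hold 6 is R3C2.
Therefore R3C2 = 6.

6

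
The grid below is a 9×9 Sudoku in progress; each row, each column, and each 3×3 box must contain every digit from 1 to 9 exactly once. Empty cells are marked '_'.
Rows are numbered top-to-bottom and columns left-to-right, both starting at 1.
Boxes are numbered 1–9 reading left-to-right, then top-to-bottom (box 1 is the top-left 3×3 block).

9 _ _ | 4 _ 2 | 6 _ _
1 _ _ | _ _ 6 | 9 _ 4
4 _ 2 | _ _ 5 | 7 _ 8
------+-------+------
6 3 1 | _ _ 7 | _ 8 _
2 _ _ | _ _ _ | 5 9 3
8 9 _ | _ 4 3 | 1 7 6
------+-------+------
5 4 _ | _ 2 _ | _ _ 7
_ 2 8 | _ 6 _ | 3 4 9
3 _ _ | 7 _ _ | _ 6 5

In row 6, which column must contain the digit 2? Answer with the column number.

Consider where 2 can go in row 6.
R6C3 is out (column 3 already has a 2).
So the only cell in row 6 that can hold 2 is R6C4.
That is column 4.

4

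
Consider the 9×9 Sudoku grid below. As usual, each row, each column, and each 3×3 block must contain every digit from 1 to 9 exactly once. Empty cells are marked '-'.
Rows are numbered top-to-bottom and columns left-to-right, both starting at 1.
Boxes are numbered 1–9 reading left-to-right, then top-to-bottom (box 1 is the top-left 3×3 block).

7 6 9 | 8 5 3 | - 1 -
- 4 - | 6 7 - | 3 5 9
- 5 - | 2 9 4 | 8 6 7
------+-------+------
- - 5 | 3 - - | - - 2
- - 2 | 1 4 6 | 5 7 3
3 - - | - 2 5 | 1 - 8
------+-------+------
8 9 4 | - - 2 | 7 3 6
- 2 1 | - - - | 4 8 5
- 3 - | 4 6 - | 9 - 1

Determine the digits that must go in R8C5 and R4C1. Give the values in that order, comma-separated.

3,4

For R8C5:
  Row 8 already contains {1, 2, 4, 5, 8}.
  Column 5 already contains {2, 4, 5, 6, 7, 9}.
  Its 3×3 block (box 8) already contains {2, 4, 6}.
  The only value from 1–9 not eliminated is 3, so R8C5 = 3.
For R4C1:
  Consider where 4 can go in column 1.
  R2C1 is out (row 2 already has a 4).
  R3C1 is out (row 3 already has a 4).
  R5C1 is out (row 5 already has a 4).
  R8C1 is out (row 8 already has a 4).
  R9C1 is out (row 9 already has a 4).
  So the only cell in column 1 that can hold 4 is R4C1.
  So R4C1 = 4.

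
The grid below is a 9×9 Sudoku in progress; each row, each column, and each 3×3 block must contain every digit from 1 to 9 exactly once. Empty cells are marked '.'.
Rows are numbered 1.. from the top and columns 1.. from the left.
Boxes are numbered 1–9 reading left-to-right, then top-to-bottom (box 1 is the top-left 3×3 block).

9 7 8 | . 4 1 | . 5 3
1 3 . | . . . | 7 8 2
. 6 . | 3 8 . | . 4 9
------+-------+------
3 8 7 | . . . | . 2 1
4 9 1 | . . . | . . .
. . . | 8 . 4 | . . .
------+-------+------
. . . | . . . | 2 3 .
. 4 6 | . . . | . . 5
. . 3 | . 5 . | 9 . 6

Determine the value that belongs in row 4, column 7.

Cell row 4, column 7 itself could take any of {4, 5, 6} by direct elimination.
Consider where 4 can go in box 6.
row 5, column 7 is out (row 5 already has a 4). row 5, column 8 is out (row 5 already has a 4). row 5, column 9 is out (row 5 already has a 4). row 6, column 7 is out (row 6 already has a 4). The remaining empty cells in box 6 are similarly blocked.
So the only cell in box 6 that can hold 4 is row 4, column 7.
Therefore row 4, column 7 = 4.

4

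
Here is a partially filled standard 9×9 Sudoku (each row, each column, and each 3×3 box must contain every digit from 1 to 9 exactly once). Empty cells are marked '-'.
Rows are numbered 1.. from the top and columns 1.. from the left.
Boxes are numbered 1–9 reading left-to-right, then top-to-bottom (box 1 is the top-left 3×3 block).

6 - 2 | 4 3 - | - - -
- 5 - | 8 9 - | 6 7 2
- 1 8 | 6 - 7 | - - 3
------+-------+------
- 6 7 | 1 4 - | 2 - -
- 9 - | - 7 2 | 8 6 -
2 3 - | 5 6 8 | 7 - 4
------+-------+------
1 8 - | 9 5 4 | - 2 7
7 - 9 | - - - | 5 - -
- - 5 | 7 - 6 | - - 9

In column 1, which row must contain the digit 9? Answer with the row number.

3

Consider where 9 can go in column 1.
row 2, column 1 is out (row 2 already has a 9).
row 4, column 1 is out (box 4 already has a 9).
row 5, column 1 is out (row 5 already has a 9).
row 9, column 1 is out (row 9 already has a 9).
So the only cell in column 1 that can hold 9 is row 3, column 1.
That is row 3.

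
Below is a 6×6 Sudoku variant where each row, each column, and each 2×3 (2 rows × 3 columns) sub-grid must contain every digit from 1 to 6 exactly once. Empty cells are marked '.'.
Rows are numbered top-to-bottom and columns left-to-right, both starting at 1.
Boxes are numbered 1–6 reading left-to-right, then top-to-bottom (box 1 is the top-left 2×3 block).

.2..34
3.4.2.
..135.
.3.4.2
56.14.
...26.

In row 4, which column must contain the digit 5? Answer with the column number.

3

Consider where 5 can go in row 4.
r4c1 is out (column 1 already has a 5).
r4c5 is out (column 5 already has a 5).
So the only cell in row 4 that can hold 5 is r4c3.
That is column 3.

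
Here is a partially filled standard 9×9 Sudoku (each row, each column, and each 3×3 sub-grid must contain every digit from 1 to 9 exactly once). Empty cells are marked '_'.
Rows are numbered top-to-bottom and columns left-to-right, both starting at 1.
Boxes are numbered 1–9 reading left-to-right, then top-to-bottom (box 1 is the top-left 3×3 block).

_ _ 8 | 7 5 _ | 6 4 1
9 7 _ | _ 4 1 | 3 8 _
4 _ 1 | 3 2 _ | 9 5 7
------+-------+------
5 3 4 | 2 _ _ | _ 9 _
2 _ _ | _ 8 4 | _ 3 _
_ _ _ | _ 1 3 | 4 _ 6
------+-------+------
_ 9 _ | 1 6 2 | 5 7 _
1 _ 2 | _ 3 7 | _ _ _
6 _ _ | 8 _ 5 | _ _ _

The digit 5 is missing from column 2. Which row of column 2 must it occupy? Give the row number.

Consider where 5 can go in column 2.
R1C2 is out (row 1 already has a 5).
R3C2 is out (row 3 already has a 5).
R5C2 is out (box 4 already has a 5).
R6C2 is out (box 4 already has a 5).
R9C2 is out (row 9 already has a 5).
So the only cell in column 2 that can hold 5 is R8C2.
That is row 8.

8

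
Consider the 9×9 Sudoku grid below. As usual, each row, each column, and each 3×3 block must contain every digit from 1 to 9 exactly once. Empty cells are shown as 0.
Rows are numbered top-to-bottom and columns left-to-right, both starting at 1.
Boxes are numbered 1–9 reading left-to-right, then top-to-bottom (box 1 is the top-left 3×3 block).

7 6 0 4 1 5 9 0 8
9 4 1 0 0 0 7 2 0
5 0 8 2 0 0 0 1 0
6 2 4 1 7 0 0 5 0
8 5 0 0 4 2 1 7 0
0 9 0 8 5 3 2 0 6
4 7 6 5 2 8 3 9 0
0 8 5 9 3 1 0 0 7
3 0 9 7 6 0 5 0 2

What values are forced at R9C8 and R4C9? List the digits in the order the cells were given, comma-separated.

For R9C8:
  Consider where 8 can go in box 9.
  R7C9 is out (row 7 already has a 8).
  R8C7 is out (row 8 already has a 8).
  R8C8 is out (row 8 already has a 8).
  So the only cell in box 9 that can hold 8 is R9C8.
  So R9C8 = 8.
For R4C9:
  Consider where 3 can go in row 4.
  R4C6 is out (column 6 already has a 3).
  R4C7 is out (column 7 already has a 3).
  So the only cell in row 4 that can hold 3 is R4C9.
  So R4C9 = 3.

8,3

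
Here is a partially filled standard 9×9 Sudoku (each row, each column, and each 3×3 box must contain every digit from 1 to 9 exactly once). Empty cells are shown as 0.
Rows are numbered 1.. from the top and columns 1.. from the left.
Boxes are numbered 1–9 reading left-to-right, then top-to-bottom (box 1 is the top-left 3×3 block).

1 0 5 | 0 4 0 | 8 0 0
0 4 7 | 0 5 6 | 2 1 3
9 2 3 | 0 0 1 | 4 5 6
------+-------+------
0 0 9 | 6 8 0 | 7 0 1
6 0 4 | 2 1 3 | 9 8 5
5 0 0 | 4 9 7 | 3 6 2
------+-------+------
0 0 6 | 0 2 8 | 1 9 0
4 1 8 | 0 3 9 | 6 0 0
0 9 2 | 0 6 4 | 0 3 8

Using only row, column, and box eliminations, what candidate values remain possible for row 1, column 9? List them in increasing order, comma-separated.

7,9

Row 1 already contains {1, 4, 5, 8}.
Column 9 already contains {1, 2, 3, 5, 6, 8}.
Its 3×3 block (box 3) already contains {1, 2, 3, 4, 5, 6, 8}.
Removing those from 1–9 leaves {7, 9} as the candidates for row 1, column 9.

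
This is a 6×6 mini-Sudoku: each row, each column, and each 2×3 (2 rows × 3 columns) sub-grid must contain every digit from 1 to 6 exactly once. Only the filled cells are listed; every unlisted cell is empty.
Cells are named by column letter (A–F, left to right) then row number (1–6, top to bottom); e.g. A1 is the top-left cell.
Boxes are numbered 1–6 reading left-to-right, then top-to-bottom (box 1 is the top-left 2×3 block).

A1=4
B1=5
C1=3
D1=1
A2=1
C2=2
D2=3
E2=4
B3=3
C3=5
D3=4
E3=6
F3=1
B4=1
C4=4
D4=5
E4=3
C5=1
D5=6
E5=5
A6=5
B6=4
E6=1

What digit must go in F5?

4

Cell F5 itself could take any of {2, 3, 4} by direct elimination.
Consider where 4 can go in column F.
F1 is out (row 1 already has a 4).
F2 is out (row 2 already has a 4).
F4 is out (row 4 already has a 4).
F6 is out (row 6 already has a 4).
So the only cell in column F that can hold 4 is F5.
Therefore F5 = 4.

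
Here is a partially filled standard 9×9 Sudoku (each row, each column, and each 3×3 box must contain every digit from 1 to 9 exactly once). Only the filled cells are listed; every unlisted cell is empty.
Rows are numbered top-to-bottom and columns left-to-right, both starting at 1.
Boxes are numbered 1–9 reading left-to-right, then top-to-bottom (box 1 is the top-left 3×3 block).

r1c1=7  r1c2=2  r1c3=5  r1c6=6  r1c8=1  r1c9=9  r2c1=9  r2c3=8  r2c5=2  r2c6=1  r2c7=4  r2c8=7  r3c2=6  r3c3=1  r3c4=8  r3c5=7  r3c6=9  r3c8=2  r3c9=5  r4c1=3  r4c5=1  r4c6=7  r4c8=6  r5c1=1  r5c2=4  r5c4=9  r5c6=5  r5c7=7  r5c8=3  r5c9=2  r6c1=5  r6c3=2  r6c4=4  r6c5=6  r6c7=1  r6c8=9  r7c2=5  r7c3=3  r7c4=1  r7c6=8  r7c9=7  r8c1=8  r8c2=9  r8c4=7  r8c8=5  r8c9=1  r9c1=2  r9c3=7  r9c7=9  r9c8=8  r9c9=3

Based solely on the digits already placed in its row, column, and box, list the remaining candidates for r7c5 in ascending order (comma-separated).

4,9

Row 7 already contains {1, 3, 5, 7, 8}.
Column 5 already contains {1, 2, 6, 7}.
Its 3×3 block (box 8) already contains {1, 7, 8}.
Removing those from 1–9 leaves {4, 9} as the candidates for r7c5.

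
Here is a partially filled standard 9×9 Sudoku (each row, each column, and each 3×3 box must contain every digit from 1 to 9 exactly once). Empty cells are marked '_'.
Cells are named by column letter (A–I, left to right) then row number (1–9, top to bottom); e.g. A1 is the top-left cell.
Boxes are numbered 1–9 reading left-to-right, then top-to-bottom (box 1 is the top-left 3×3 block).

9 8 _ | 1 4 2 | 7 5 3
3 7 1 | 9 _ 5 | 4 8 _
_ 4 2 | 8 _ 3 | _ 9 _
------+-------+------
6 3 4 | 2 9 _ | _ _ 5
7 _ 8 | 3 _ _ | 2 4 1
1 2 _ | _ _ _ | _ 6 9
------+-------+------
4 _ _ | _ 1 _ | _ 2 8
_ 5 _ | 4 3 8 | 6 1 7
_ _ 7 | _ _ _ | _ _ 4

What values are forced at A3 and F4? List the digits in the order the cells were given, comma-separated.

For A3:
  Row 3 already contains {2, 3, 4, 8, 9}.
  Column A already contains {1, 3, 4, 6, 7, 9}.
  Its 3×3 block (box 1) already contains {1, 2, 3, 4, 7, 8, 9}.
  The only value from 1–9 not eliminated is 5, so A3 = 5.
For F4:
  Consider where 1 can go in column F.
  F5 is out (row 5 already has a 1).
  F6 is out (row 6 already has a 1).
  F7 is out (row 7 already has a 1).
  F9 is out (box 8 already has a 1).
  So the only cell in column F that can hold 1 is F4.
  So F4 = 1.

5,1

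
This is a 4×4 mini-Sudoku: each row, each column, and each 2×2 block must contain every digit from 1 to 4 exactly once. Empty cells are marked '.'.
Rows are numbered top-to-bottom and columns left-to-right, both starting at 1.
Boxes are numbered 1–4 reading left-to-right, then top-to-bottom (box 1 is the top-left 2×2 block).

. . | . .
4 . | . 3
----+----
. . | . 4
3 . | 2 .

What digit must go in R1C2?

Cell R1C2 itself could take any of {1, 2, 3} by direct elimination.
Consider where 3 can go in row 1.
R1C1 is out (column 1 already has a 3).
R1C3 is out (box 2 already has a 3).
R1C4 is out (column 4 already has a 3).
So the only cell in row 1 that can hold 3 is R1C2.
Therefore R1C2 = 3.

3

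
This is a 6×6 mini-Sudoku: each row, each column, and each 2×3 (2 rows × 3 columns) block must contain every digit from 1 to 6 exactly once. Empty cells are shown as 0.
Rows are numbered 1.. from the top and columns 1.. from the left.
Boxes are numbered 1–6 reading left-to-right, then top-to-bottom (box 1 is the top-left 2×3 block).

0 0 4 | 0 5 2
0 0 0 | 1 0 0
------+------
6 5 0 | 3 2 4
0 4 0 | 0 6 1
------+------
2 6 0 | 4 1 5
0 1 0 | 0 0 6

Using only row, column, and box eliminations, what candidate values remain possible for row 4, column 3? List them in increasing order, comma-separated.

2,3

Row 4 already contains {1, 4, 6}.
Column 3 already contains {4}.
Its 2×3 block (box 3) already contains {4, 5, 6}.
Removing those from 1–6 leaves {2, 3} as the candidates for row 4, column 3.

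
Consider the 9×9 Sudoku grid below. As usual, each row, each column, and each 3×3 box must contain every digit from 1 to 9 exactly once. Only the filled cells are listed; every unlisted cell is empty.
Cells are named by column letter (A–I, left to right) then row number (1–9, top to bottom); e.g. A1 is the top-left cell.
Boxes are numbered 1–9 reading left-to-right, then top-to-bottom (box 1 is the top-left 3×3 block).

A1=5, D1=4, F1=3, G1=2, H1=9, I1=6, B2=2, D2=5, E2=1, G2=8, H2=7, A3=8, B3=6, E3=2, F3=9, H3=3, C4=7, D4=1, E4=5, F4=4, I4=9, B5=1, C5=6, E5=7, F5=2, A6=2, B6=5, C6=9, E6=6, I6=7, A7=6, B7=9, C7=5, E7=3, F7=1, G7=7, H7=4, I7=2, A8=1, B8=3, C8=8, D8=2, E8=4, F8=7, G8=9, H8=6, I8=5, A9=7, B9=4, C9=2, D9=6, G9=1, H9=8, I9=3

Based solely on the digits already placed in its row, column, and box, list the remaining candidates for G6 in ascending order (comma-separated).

Row 6 already contains {2, 5, 6, 7, 9}.
Column G already contains {1, 2, 7, 8, 9}.
Its 3×3 block (box 6) already contains {7, 9}.
Removing those from 1–9 leaves {3, 4} as the candidates for G6.

3,4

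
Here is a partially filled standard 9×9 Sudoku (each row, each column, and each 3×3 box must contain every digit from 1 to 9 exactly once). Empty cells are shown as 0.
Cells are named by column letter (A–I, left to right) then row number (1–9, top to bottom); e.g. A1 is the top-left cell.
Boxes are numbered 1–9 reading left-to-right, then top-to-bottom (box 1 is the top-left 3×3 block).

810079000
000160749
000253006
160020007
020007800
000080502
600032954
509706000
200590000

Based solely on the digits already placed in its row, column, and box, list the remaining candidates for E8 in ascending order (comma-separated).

Row 8 already contains {5, 6, 7, 9}.
Column E already contains {2, 3, 5, 6, 7, 8, 9}.
Its 3×3 block (box 8) already contains {2, 3, 5, 6, 7, 9}.
Removing those from 1–9 leaves {1, 4} as the candidates for E8.

1,4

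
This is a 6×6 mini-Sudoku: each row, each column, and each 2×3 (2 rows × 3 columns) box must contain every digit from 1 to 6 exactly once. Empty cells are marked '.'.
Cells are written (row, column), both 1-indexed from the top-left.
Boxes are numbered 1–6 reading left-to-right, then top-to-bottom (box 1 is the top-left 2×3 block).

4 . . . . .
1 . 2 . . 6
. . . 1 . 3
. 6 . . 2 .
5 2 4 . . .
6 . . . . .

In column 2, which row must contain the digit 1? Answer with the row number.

Consider where 1 can go in column 2.
(1,2) is out (box 1 already has a 1).
(2,2) is out (row 2 already has a 1).
(3,2) is out (row 3 already has a 1).
So the only cell in column 2 that can hold 1 is (6,2).
That is row 6.

6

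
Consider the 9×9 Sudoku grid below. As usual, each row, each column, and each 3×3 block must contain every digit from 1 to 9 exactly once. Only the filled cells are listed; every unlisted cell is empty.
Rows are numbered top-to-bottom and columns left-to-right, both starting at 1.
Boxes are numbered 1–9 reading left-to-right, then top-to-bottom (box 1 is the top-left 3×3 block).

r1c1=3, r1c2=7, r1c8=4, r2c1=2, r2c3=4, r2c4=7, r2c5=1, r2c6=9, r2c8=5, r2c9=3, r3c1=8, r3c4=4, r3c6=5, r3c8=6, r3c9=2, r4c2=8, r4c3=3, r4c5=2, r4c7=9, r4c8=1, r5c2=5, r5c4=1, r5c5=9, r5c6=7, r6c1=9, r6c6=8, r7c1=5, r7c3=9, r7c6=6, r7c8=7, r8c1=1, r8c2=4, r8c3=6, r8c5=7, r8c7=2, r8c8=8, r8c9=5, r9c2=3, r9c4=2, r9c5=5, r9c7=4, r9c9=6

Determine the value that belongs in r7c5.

4

Cell r7c5 itself could take any of {3, 4, 8} by direct elimination.
Consider where 4 can go in row 7.
r7c2 is out (column 2 already has a 4).
r7c4 is out (column 4 already has a 4).
r7c7 is out (column 7 already has a 4).
r7c9 is out (box 9 already has a 4).
So the only cell in row 7 that can hold 4 is r7c5.
Therefore r7c5 = 4.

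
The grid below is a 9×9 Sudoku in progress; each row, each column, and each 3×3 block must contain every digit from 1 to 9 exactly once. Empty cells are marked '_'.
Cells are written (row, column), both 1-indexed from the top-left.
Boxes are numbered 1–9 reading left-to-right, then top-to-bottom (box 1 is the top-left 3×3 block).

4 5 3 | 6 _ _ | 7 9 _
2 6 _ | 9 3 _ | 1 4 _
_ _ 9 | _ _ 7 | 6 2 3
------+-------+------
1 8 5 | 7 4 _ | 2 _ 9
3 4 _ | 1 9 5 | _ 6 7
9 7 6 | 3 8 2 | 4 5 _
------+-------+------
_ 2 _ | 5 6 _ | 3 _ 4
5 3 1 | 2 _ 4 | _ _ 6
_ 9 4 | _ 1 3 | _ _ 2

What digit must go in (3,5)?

Row 3 already contains {2, 3, 6, 7, 9}.
Column 5 already contains {1, 3, 4, 6, 8, 9}.
Its 3×3 block (box 2) already contains {3, 6, 7, 9}.
The only value from 1–9 not eliminated is 5, so (3,5) = 5.

5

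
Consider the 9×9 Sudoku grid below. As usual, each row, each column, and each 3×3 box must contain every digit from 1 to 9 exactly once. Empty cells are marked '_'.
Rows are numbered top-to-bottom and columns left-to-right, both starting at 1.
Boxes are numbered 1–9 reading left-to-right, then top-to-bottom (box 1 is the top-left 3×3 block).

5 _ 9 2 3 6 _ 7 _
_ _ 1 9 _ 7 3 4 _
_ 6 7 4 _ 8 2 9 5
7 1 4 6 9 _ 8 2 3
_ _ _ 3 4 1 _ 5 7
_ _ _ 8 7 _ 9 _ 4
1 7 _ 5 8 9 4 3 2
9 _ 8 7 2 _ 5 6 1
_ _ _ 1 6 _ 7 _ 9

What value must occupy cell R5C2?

Cell R5C2 itself could take any of {2, 8, 9} by direct elimination.
Consider where 9 can go in row 5.
R5C1 is out (column 1 already has a 9).
R5C3 is out (column 3 already has a 9).
R5C7 is out (column 7 already has a 9).
So the only cell in row 5 that can hold 9 is R5C2.
Therefore R5C2 = 9.

9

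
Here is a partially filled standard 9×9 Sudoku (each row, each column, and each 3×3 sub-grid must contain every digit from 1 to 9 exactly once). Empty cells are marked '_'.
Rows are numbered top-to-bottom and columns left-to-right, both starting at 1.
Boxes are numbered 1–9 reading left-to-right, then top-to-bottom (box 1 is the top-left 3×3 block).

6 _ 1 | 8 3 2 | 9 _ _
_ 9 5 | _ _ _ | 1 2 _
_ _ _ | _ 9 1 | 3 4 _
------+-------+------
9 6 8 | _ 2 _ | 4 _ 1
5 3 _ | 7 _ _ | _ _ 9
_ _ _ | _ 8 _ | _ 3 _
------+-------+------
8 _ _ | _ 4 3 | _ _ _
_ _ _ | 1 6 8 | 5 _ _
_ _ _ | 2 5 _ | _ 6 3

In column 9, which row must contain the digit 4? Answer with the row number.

Consider where 4 can go in column 9.
R1C9 is out (box 3 already has a 4).
R2C9 is out (box 3 already has a 4).
R3C9 is out (row 3 already has a 4).
R6C9 is out (box 6 already has a 4).
R7C9 is out (row 7 already has a 4).
So the only cell in column 9 that can hold 4 is R8C9.
That is row 8.

8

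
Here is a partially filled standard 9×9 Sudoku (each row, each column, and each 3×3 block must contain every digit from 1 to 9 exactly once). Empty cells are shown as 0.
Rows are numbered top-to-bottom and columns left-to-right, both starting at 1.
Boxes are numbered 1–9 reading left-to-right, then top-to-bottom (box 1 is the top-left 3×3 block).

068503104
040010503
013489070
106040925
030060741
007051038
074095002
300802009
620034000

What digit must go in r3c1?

5

Cell r3c1 itself could take any of {2, 5} by direct elimination.
Consider where 5 can go in row 3.
r3c7 is out (column 7 already has a 5).
r3c9 is out (column 9 already has a 5).
So the only cell in row 3 that can hold 5 is r3c1.
Therefore r3c1 = 5.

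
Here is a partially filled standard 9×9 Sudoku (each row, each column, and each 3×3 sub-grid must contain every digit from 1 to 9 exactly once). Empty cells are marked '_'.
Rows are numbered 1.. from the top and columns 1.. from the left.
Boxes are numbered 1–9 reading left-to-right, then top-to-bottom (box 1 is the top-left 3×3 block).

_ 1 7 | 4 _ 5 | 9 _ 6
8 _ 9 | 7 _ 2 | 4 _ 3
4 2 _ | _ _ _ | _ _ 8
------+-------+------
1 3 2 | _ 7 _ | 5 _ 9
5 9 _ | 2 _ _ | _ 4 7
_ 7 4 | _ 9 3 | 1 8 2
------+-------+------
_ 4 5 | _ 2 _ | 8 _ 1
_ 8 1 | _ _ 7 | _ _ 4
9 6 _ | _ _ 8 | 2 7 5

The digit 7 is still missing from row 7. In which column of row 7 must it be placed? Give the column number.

Consider where 7 can go in row 7.
row 7, column 4 is out (column 4 already has a 7).
row 7, column 6 is out (column 6 already has a 7).
row 7, column 8 is out (column 8 already has a 7).
So the only cell in row 7 that can hold 7 is row 7, column 1.
That is column 1.

1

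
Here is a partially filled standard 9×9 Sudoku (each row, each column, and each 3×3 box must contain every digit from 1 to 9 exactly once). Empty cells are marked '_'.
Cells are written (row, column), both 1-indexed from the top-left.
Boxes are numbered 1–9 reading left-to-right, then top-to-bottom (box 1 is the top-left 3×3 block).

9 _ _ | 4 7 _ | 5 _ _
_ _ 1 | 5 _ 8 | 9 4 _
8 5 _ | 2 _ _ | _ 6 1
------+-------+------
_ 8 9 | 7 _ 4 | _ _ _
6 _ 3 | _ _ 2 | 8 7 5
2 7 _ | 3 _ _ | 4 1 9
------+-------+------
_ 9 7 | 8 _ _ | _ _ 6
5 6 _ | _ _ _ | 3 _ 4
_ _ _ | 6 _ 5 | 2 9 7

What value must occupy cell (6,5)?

Cell (6,5) itself could take any of {5, 6, 8} by direct elimination.
Consider where 8 can go in row 6.
(6,3) is out (box 4 already has a 8).
(6,6) is out (column 6 already has a 8).
So the only cell in row 6 that can hold 8 is (6,5).
Therefore (6,5) = 8.

8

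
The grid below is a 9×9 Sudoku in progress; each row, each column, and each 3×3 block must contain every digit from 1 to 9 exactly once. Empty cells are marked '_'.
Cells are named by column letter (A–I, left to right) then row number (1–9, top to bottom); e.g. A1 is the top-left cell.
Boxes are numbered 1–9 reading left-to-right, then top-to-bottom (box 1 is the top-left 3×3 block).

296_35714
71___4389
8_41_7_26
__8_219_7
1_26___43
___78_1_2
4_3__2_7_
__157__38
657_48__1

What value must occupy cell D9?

Cell D9 itself could take any of {3, 9} by direct elimination.
Consider where 3 can go in box 8.
D7 is out (row 7 already has a 3).
E7 is out (row 7 already has a 3).
F8 is out (row 8 already has a 3).
So the only cell in box 8 that can hold 3 is D9.
Therefore D9 = 3.

3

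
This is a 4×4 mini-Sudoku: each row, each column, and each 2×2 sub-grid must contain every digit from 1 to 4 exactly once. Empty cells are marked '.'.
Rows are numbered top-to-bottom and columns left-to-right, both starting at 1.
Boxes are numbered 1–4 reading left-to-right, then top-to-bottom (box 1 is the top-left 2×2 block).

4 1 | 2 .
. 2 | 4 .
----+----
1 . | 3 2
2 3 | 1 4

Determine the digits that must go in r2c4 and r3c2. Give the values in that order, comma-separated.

For r2c4:
  Consider where 1 can go in box 2.
  r1c4 is out (row 1 already has a 1).
  So the only cell in box 2 that can hold 1 is r2c4.
  So r2c4 = 1.
For r3c2:
  Row 3 already contains {1, 2, 3}.
  Column 2 already contains {1, 2, 3}.
  Its 2×2 block (box 3) already contains {1, 2, 3}.
  The only value from 1–4 not eliminated is 4, so r3c2 = 4.

1,4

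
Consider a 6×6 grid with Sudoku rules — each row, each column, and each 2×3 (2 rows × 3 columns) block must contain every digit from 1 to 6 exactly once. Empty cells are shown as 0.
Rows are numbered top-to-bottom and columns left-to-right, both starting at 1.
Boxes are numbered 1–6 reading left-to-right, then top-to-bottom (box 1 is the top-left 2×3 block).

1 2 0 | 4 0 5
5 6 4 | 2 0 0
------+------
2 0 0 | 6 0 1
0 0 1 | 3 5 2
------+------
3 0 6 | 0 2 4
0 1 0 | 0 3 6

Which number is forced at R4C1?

Cell R4C1 itself could take any of {4, 6} by direct elimination.
Consider where 6 can go in column 1.
R6C1 is out (row 6 already has a 6).
So the only cell in column 1 that can hold 6 is R4C1.
Therefore R4C1 = 6.

6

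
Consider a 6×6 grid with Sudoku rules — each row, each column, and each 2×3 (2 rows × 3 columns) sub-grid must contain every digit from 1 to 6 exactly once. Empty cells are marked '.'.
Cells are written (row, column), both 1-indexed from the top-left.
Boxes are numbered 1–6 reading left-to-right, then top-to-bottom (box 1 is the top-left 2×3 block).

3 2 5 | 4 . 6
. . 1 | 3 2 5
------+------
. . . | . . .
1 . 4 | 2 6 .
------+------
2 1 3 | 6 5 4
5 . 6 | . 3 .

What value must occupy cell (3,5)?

4

Cell (3,5) itself could take any of {1, 4} by direct elimination.
Consider where 4 can go in row 3.
(3,1) is out (box 3 already has a 4).
(3,2) is out (box 3 already has a 4).
(3,3) is out (column 3 already has a 4).
(3,4) is out (column 4 already has a 4).
(3,6) is out (column 6 already has a 4).
So the only cell in row 3 that can hold 4 is (3,5).
Therefore (3,5) = 4.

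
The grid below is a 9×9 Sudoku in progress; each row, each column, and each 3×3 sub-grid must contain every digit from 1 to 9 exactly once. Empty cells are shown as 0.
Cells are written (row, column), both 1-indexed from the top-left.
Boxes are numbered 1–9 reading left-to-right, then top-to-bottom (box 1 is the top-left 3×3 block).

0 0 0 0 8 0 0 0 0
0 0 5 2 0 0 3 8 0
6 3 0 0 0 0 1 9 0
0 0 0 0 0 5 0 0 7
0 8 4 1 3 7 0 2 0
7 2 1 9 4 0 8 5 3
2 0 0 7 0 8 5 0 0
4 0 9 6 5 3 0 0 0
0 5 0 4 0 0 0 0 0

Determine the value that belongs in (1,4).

3

Cell (1,4) itself could take any of {3, 5} by direct elimination.
Consider where 3 can go in box 2.
(1,6) is out (column 6 already has a 3). (2,5) is out (row 2 already has a 3). (2,6) is out (row 2 already has a 3). (3,4) is out (row 3 already has a 3). The remaining empty cells in box 2 are similarly blocked.
So the only cell in box 2 that can hold 3 is (1,4).
Therefore (1,4) = 3.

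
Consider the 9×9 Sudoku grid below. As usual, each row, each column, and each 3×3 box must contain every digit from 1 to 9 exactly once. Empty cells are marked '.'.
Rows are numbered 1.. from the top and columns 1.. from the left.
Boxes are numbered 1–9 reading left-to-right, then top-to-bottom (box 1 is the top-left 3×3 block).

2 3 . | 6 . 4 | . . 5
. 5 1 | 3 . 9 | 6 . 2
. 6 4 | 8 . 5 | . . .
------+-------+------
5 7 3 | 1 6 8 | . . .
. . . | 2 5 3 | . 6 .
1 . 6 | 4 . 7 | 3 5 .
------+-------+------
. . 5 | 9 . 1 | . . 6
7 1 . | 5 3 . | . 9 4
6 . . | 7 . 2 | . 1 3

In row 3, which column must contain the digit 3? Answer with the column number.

Consider where 3 can go in row 3.
row 3, column 1 is out (box 1 already has a 3).
row 3, column 5 is out (column 5 already has a 3).
row 3, column 7 is out (column 7 already has a 3).
row 3, column 9 is out (column 9 already has a 3).
So the only cell in row 3 that can hold 3 is row 3, column 8.
That is column 8.

8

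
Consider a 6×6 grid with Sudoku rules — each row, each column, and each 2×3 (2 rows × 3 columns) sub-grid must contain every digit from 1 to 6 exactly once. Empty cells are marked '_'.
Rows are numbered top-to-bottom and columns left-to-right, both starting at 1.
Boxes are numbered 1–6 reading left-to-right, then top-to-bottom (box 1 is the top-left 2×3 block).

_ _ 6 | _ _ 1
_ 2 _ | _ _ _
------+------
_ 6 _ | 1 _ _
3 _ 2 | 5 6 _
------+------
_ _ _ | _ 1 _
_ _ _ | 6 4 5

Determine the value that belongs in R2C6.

Cell R2C6 itself could take any of {3, 4, 6} by direct elimination.
Consider where 6 can go in box 2.
R1C4 is out (row 1 already has a 6).
R1C5 is out (row 1 already has a 6).
R2C4 is out (column 4 already has a 6).
R2C5 is out (column 5 already has a 6).
So the only cell in box 2 that can hold 6 is R2C6.
Therefore R2C6 = 6.

6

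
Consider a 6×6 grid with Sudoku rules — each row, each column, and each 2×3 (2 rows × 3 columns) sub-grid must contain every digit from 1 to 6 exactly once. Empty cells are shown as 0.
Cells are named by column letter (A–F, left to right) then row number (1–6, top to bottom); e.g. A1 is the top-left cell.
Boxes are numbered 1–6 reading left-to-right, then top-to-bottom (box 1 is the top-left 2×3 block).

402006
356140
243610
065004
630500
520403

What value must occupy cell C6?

1

Row 6 already contains {2, 3, 4, 5}.
Column C already contains {2, 3, 5, 6}.
Its 2×3 block (box 5) already contains {2, 3, 5, 6}.
The only value from 1–6 not eliminated is 1, so C6 = 1.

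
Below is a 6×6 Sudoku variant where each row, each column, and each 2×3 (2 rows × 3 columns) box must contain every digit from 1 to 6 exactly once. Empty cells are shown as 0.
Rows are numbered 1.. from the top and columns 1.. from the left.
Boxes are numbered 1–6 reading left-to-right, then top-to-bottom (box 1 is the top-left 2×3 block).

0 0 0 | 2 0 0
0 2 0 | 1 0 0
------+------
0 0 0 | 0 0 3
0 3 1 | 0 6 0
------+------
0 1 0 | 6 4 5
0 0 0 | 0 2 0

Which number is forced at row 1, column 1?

1

Cell row 1, column 1 itself could take any of {1, 3, 4, 5, 6} by direct elimination.
Consider where 1 can go in box 1.
row 1, column 2 is out (column 2 already has a 1).
row 1, column 3 is out (column 3 already has a 1).
row 2, column 1 is out (row 2 already has a 1).
row 2, column 3 is out (row 2 already has a 1).
So the only cell in box 1 that can hold 1 is row 1, column 1.
Therefore row 1, column 1 = 1.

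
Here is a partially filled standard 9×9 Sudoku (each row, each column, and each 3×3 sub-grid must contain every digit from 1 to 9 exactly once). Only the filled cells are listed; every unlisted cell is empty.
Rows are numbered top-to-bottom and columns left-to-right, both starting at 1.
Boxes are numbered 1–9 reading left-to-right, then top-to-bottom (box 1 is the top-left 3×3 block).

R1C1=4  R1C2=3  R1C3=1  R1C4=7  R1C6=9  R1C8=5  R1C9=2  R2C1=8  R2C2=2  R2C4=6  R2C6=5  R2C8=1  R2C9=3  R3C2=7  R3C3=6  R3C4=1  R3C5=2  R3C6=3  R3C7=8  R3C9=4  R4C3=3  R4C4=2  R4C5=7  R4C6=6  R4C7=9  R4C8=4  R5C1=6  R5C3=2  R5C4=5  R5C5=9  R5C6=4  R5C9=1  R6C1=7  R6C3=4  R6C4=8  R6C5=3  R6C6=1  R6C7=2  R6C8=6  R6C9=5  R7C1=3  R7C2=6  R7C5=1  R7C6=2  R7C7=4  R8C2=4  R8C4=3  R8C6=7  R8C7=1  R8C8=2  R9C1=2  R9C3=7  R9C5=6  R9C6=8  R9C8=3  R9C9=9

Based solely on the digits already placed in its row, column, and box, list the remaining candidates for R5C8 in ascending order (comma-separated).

7,8

Row 5 already contains {1, 2, 4, 5, 6, 9}.
Column 8 already contains {1, 2, 3, 4, 5, 6}.
Its 3×3 block (box 6) already contains {1, 2, 4, 5, 6, 9}.
Removing those from 1–9 leaves {7, 8} as the candidates for R5C8.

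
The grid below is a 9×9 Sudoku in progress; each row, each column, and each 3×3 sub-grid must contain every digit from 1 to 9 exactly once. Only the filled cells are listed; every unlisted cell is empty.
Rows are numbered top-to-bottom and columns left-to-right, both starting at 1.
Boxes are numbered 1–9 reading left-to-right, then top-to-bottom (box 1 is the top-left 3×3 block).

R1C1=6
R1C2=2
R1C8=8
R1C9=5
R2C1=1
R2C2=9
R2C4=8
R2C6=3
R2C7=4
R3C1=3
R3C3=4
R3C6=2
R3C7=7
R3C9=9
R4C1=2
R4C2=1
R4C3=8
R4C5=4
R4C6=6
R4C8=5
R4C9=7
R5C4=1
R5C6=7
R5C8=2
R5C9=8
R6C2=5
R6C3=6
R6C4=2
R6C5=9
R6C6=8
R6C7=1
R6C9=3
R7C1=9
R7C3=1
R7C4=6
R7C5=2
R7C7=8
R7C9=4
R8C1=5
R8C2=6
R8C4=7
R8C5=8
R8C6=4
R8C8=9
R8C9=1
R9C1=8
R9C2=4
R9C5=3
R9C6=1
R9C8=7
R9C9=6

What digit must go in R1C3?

Row 1 already contains {2, 5, 6, 8}.
Column 3 already contains {1, 4, 6, 8}.
Its 3×3 block (box 1) already contains {1, 2, 3, 4, 6, 9}.
The only value from 1–9 not eliminated is 7, so R1C3 = 7.

7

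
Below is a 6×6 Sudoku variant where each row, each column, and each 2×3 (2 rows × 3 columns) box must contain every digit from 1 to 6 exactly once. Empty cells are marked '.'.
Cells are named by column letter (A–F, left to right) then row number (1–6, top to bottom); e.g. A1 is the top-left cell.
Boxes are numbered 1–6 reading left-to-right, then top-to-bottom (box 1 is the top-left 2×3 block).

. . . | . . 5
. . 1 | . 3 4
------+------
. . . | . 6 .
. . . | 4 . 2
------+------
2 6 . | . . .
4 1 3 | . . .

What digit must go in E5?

Cell E5 itself could take any of {1, 4, 5} by direct elimination.
Consider where 4 can go in box 6.
D5 is out (column D already has a 4).
F5 is out (column F already has a 4).
D6 is out (row 6 already has a 4).
E6 is out (row 6 already has a 4).
F6 is out (row 6 already has a 4).
So the only cell in box 6 that can hold 4 is E5.
Therefore E5 = 4.

4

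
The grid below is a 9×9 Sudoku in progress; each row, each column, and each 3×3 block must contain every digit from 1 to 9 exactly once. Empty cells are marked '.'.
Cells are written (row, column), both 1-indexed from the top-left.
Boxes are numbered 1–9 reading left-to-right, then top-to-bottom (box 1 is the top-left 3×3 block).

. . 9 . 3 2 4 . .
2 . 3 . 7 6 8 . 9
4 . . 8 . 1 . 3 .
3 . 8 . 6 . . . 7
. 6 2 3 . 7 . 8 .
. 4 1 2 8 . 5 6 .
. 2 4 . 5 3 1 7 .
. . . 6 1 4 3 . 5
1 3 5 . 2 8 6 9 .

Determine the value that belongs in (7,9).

8

Row 7 already contains {1, 2, 3, 4, 5, 7}.
Column 9 already contains {5, 7, 9}.
Its 3×3 block (box 9) already contains {1, 3, 5, 6, 7, 9}.
The only value from 1–9 not eliminated is 8, so (7,9) = 8.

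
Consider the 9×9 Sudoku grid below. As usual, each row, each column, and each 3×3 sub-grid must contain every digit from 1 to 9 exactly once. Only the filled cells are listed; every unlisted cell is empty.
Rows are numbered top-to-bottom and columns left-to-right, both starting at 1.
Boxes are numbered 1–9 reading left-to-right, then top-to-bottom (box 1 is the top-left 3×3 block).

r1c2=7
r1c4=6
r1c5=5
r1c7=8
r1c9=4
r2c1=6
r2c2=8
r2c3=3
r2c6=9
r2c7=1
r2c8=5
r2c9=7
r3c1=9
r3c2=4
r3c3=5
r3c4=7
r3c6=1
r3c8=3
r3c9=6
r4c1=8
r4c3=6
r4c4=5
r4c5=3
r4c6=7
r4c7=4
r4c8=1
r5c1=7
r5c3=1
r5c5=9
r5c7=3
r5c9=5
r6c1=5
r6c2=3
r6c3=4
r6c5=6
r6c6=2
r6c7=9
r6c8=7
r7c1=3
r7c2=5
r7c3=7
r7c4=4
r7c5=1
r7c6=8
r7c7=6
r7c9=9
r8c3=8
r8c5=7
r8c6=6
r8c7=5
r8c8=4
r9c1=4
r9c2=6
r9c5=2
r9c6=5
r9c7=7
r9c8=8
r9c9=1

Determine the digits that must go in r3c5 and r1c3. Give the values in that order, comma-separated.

8,2

For r3c5:
  Row 3 already contains {1, 3, 4, 5, 6, 7, 9}.
  Column 5 already contains {1, 2, 3, 5, 6, 7, 9}.
  Its 3×3 block (box 2) already contains {1, 5, 6, 7, 9}.
  The only value from 1–9 not eliminated is 8, so r3c5 = 8.
For r1c3:
  Row 1 already contains {4, 5, 6, 7, 8}.
  Column 3 already contains {1, 3, 4, 5, 6, 7, 8}.
  Its 3×3 block (box 1) already contains {3, 4, 5, 6, 7, 8, 9}.
  The only value from 1–9 not eliminated is 2, so r1c3 = 2.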